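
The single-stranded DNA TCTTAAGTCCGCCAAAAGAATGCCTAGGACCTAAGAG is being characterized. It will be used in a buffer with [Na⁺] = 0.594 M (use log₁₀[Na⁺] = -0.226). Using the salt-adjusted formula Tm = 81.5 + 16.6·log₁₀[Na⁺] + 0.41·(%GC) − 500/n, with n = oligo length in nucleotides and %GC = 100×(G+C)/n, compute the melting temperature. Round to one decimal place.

83.1°C

Length n = 37. Counting bases: G=8, A=13, C=9, T=7
G+C = 17, so %GC = 17/37 × 100 = 45.946%
Salt term: 16.6 × (-0.226) = -3.752
GC term: 0.41 × 45.946 = 18.838; length term: −500/37 = −13.514
Tm = 81.5 + (-3.752) + 18.838 − 13.514 = 83.072 → 83.1°C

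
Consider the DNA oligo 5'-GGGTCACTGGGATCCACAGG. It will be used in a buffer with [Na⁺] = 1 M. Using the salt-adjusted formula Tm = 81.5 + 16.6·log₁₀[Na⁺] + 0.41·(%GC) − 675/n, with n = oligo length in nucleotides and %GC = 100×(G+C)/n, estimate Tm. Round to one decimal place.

Length n = 20. Base counts: T=3, C=5, G=8, A=4
G+C = 13, so %GC = 13/20 × 100 = 65%
Salt term: 16.6 × (0) = 0
GC term: 0.41 × 65 = 26.65; length term: −675/20 = −33.75
Tm = 81.5 + (0) + 26.65 − 33.75 = 74.4 → 74.4°C

74.4°C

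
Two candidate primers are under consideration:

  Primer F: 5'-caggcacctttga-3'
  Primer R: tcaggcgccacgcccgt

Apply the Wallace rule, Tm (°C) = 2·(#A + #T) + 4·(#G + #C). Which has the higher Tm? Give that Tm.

Primer R, 60°C

Primer F: A+T=6, G+C=7 → Tm = 2(6)+4(7) = 40°C
Primer R: A+T=4, G+C=13 → Tm = 2(4)+4(13) = 60°C
40°C vs 60°C → primer R is higher.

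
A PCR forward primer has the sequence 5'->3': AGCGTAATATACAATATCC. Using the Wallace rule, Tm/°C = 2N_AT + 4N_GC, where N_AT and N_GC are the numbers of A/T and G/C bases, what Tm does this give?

Base counts: G=2, A=8, T=5, C=4
So N_AT = 13 and N_GC = 6.
Tm = 2(13) + 4(6) = 26 + 24 = 50°C

50°C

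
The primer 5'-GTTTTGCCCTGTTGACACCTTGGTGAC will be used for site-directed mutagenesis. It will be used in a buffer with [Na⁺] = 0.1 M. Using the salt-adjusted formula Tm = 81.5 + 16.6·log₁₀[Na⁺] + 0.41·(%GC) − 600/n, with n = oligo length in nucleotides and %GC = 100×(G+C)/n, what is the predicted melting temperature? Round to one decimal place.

63.9°C

Length n = 27. Counting bases: G=7, T=10, A=3, C=7
G+C = 14, so %GC = 14/27 × 100 = 51.852%
Salt term: 16.6 × (-1) = -16.6
GC term: 0.41 × 51.852 = 21.259; length term: −600/27 = −22.222
Tm = 81.5 + (-16.6) + 21.259 − 22.222 = 63.937 → 63.9°C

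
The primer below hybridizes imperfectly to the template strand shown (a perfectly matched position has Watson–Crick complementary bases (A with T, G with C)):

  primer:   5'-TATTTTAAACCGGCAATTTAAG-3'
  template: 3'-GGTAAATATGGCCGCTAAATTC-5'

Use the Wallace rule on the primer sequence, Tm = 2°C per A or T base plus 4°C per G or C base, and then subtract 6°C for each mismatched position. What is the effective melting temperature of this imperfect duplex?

Primer base counts: A=8, T=8, G=3, C=3 → A+T=16, G+C=6
Perfect-match Tm = 2(16) + 4(6) = 32 + 24 = 56°C
Mismatches (positions where the bases are not complementary): 5 (at positions 1, 2, 3, 8, 15)
Effective Tm = 56 − 5×6 = 56 − 30 = 26°C

26°C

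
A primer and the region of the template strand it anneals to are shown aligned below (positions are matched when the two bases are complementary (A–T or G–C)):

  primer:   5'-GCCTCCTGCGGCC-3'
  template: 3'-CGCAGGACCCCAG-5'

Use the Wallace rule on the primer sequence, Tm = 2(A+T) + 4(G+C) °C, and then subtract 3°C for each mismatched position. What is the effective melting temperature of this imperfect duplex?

Primer base counts: A=0, T=2, G=4, C=7 → A+T=2, G+C=11
Perfect-match Tm = 2(2) + 4(11) = 4 + 44 = 48°C
Mismatches (positions where the bases are not complementary): 3 (at positions 3, 9, 12)
Effective Tm = 48 − 3×3 = 48 − 9 = 39°C

39°C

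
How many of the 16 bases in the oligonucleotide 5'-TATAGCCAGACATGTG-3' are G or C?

7

Counting bases: A=5, G=4, T=4, C=3
G+C = 4 + 3 = 7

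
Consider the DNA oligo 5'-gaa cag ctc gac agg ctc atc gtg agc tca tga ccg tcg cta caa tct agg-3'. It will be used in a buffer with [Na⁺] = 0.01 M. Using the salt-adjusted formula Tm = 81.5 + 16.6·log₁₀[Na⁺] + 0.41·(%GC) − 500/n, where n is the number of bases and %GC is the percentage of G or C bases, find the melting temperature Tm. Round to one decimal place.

61.0°C

Length n = 51. G=13, T=10, C=15, A=13
G+C = 28, so %GC = 28/51 × 100 = 54.902%
Salt term: 16.6 × (-2) = -33.2
GC term: 0.41 × 54.902 = 22.51; length term: −500/51 = −9.804
Tm = 81.5 + (-33.2) + 22.51 − 9.804 = 61.006 → 61.0°C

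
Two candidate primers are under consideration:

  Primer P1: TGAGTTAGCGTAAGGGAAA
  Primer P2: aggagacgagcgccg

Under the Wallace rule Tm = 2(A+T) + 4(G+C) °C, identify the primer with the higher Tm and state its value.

Primer P1: A+T=11, G+C=8 → Tm = 2(11)+4(8) = 54°C
Primer P2: A+T=4, G+C=11 → Tm = 2(4)+4(11) = 52°C
54°C vs 52°C → primer P1 is higher.

Primer P1, 54°C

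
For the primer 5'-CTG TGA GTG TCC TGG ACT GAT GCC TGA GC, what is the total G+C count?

17

Counting bases: G=10, T=8, C=7, A=4
Total G or C: 10 + 7 = 17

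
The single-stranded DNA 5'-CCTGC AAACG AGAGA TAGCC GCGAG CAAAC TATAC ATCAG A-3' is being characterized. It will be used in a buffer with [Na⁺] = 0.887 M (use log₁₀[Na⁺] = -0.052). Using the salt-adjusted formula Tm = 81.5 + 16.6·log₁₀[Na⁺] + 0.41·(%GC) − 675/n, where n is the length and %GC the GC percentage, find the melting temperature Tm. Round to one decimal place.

Length n = 41. Scanning the sequence gives T=5, C=11, G=9, A=16.
G+C = 20, so %GC = 20/41 × 100 = 48.78%
Salt term: 16.6 × (-0.052) = -0.863
GC term: 0.41 × 48.78 = 20; length term: −675/41 = −16.463
Tm = 81.5 + (-0.863) + 20 − 16.463 = 84.174 → 84.2°C

84.2°C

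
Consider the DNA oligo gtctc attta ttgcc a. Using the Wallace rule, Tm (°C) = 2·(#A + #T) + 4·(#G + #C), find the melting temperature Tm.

44°C

Base counts: A=3, C=4, T=7, G=2
AT pairs contribute 10, GC pairs contribute 6.
Tm = 2×10 + 4×6 = 44°C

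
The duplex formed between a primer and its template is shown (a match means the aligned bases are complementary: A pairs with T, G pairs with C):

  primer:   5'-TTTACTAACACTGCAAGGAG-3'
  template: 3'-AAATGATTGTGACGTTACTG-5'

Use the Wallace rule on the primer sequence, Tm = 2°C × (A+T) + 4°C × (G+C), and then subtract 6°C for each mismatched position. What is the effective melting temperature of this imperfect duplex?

44°C

Primer base counts: A=7, T=5, G=4, C=4 → A+T=12, G+C=8
Perfect-match Tm = 2(12) + 4(8) = 24 + 32 = 56°C
Mismatches (positions where the bases are not complementary): 2 (at positions 17, 20)
Effective Tm = 56 − 2×6 = 56 − 12 = 44°C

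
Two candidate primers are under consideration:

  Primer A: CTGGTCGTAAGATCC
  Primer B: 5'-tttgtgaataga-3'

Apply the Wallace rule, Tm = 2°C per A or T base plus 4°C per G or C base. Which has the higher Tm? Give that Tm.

Primer A: A+T=7, G+C=8 → Tm = 2(7)+4(8) = 46°C
Primer B: A+T=9, G+C=3 → Tm = 2(9)+4(3) = 30°C
46°C vs 30°C → primer A is higher.

Primer A, 46°C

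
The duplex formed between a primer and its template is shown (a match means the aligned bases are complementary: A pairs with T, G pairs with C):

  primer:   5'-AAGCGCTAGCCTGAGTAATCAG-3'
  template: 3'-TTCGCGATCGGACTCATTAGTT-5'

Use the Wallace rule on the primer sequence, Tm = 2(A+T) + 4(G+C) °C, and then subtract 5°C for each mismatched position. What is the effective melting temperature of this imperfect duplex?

61°C

Primer base counts: A=7, T=4, G=6, C=5 → A+T=11, G+C=11
Perfect-match Tm = 2(11) + 4(11) = 22 + 44 = 66°C
Mismatches (positions where the bases are not complementary): 1 (at position 22)
Effective Tm = 66 − 1×5 = 66 − 5 = 61°C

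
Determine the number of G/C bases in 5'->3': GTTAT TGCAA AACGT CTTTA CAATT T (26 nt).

7

T=11, G=3, C=4, A=8
Total G or C: 3 + 4 = 7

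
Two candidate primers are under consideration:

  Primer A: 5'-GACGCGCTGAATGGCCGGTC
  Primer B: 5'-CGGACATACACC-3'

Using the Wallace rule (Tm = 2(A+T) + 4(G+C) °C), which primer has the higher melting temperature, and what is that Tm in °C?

Primer A, 68°C

Primer A: A+T=6, G+C=14 → Tm = 2(6)+4(14) = 68°C
Primer B: A+T=5, G+C=7 → Tm = 2(5)+4(7) = 38°C
68°C vs 38°C → primer A is higher.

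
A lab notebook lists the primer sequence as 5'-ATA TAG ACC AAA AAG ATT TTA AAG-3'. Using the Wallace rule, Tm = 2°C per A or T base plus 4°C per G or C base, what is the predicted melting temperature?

58°C

Scanning the sequence gives C=2, T=6, G=3, A=13.
A+T = 19, G+C = 5
Tm = 4·5 + 2·19 = 20 + 38 = 58°C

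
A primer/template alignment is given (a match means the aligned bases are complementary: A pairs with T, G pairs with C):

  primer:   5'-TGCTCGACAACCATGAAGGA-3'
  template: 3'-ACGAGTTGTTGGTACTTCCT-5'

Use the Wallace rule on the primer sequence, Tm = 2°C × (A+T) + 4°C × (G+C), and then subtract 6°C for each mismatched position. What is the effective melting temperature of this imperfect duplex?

54°C

Primer base counts: A=7, T=3, G=5, C=5 → A+T=10, G+C=10
Perfect-match Tm = 2(10) + 4(10) = 20 + 40 = 60°C
Mismatches (positions where the bases are not complementary): 1 (at position 6)
Effective Tm = 60 − 1×6 = 60 − 6 = 54°C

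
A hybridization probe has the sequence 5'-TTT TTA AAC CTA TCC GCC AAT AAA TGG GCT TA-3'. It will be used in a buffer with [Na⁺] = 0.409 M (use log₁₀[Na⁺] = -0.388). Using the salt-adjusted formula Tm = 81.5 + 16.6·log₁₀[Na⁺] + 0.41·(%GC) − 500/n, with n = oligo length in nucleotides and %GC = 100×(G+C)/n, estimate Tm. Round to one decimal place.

Length n = 32. Scanning the sequence gives C=7, A=10, G=4, T=11.
G+C = 11, so %GC = 11/32 × 100 = 34.375%
Salt term: 16.6 × (-0.388) = -6.441
GC term: 0.41 × 34.375 = 14.094; length term: −500/32 = −15.625
Tm = 81.5 + (-6.441) + 14.094 − 15.625 = 73.528 → 73.5°C

73.5°C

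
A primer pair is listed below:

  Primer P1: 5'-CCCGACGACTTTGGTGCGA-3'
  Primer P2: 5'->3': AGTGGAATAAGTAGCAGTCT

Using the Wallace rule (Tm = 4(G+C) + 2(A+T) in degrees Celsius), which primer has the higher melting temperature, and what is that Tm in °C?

Primer P1: A+T=7, G+C=12 → Tm = 2(7)+4(12) = 62°C
Primer P2: A+T=12, G+C=8 → Tm = 2(12)+4(8) = 56°C
62°C vs 56°C → primer P1 is higher.

Primer P1, 62°C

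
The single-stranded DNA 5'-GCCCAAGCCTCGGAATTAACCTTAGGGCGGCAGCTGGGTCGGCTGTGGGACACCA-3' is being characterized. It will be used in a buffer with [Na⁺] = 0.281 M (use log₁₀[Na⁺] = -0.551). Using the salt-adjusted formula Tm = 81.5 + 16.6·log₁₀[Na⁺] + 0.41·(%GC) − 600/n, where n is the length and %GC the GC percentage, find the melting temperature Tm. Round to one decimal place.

Length n = 55. Base counts: C=16, T=9, G=19, A=11
G+C = 35, so %GC = 35/55 × 100 = 63.636%
Salt term: 16.6 × (-0.551) = -9.147
GC term: 0.41 × 63.636 = 26.091; length term: −600/55 = −10.909
Tm = 81.5 + (-9.147) + 26.091 − 10.909 = 87.535 → 87.5°C

87.5°C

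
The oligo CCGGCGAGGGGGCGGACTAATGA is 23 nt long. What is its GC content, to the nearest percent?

70%

Counting bases: G=11, A=5, C=5, T=2
G+C = 11 + 5 = 16 out of 23 bases
%GC = 16/23 × 100 = 69.57% ≈ 70%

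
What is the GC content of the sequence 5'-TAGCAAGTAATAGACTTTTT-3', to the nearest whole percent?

Counting bases: C=2, T=8, G=3, A=7
G+C = 3 + 2 = 5 out of 20 bases
%GC = 5/20 × 100 = 25% ≈ 25%

25%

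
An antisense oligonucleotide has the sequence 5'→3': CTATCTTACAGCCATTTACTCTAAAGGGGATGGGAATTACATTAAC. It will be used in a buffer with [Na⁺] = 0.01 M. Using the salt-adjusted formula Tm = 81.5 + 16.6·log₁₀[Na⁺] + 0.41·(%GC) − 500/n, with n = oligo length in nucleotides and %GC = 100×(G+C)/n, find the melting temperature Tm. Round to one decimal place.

52.6°C

Length n = 46. Base counts: A=15, G=8, C=9, T=14
G+C = 17, so %GC = 17/46 × 100 = 36.957%
Salt term: 16.6 × (-2) = -33.2
GC term: 0.41 × 36.957 = 15.152; length term: −500/46 = −10.87
Tm = 81.5 + (-33.2) + 15.152 − 10.87 = 52.582 → 52.6°C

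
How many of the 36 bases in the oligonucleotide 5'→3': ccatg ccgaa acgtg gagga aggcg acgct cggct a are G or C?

G=13, C=10, T=4, A=9
G+C = 13 + 10 = 23

23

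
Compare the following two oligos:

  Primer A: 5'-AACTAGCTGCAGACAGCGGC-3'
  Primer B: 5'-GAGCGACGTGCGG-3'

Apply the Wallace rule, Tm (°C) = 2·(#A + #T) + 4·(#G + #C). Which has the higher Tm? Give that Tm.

Primer A, 64°C

Primer A: A+T=8, G+C=12 → Tm = 2(8)+4(12) = 64°C
Primer B: A+T=3, G+C=10 → Tm = 2(3)+4(10) = 46°C
64°C vs 46°C → primer A is higher.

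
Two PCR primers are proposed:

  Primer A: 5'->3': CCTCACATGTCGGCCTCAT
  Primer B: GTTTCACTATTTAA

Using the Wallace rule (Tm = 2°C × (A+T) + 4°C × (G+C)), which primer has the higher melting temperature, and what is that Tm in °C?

Primer A, 60°C

Primer A: A+T=8, G+C=11 → Tm = 2(8)+4(11) = 60°C
Primer B: A+T=11, G+C=3 → Tm = 2(11)+4(3) = 34°C
60°C vs 34°C → primer A is higher.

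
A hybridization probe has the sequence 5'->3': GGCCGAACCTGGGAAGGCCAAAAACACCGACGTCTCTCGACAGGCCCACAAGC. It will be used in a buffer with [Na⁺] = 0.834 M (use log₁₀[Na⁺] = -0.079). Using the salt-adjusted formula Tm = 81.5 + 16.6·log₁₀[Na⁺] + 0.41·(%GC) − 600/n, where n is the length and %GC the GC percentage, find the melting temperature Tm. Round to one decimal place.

94.4°C

Length n = 53. Counting bases: A=16, C=19, G=14, T=4
G+C = 33, so %GC = 33/53 × 100 = 62.264%
Salt term: 16.6 × (-0.079) = -1.311
GC term: 0.41 × 62.264 = 25.528; length term: −600/53 = −11.321
Tm = 81.5 + (-1.311) + 25.528 − 11.321 = 94.396 → 94.4°C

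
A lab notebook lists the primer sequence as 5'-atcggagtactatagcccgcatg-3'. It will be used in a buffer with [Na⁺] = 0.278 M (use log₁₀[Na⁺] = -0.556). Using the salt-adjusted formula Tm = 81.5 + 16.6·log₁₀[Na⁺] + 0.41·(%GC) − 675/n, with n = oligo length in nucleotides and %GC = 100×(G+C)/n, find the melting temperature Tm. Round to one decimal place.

Length n = 23. Counting bases: G=6, C=6, T=5, A=6
G+C = 12, so %GC = 12/23 × 100 = 52.174%
Salt term: 16.6 × (-0.556) = -9.23
GC term: 0.41 × 52.174 = 21.391; length term: −675/23 = −29.348
Tm = 81.5 + (-9.23) + 21.391 − 29.348 = 64.313 → 64.3°C

64.3°C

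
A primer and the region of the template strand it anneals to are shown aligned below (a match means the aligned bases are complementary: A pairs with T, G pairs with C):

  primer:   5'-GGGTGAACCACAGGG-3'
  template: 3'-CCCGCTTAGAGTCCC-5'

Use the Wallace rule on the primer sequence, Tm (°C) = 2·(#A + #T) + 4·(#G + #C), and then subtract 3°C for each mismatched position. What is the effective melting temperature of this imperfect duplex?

Primer base counts: A=4, T=1, G=7, C=3 → A+T=5, G+C=10
Perfect-match Tm = 2(5) + 4(10) = 10 + 40 = 50°C
Mismatches (positions where the bases are not complementary): 3 (at positions 4, 8, 10)
Effective Tm = 50 − 3×3 = 50 − 9 = 41°C

41°C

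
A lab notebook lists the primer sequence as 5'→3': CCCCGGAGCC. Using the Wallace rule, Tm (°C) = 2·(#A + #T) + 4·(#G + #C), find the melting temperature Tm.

T=0, C=6, A=1, G=3
So N_AT = 1 and N_GC = 9.
Tm = 2(1) + 4(9) = 2 + 36 = 38°C

38°C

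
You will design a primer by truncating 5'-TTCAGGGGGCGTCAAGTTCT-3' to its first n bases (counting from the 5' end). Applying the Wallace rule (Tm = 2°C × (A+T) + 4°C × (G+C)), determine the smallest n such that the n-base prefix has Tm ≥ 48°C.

First 14 bases: TTCAGGGGGCGTCA → Tm = 46°C (< 48°C)
First 15 bases: TTCAGGGGGCGTCAA → Tm = 48°C (≥ 48°C)
Each additional base adds 2°C (A/T) or 4°C (G/C), so Tm is non-decreasing in n; n = 15 is the first length to reach 48°C.

n = 15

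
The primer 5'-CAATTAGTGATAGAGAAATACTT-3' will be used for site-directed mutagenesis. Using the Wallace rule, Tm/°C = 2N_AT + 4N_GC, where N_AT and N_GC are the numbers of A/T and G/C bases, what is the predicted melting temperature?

58°C

Base counts: C=2, A=10, T=7, G=4
AT pairs contribute 17, GC pairs contribute 6.
Tm = 2×17 + 4×6 = 58°C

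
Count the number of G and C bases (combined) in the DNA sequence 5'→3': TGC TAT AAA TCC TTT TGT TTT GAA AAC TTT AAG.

Scanning the sequence gives T=15, A=10, G=4, C=4.
G+C = 4 + 4 = 8

8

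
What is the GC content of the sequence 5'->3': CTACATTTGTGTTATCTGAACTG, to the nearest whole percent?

35%

Base counts: C=4, T=10, G=4, A=5
G+C = 4 + 4 = 8 out of 23 bases
%GC = 8/23 × 100 = 34.78% ≈ 35%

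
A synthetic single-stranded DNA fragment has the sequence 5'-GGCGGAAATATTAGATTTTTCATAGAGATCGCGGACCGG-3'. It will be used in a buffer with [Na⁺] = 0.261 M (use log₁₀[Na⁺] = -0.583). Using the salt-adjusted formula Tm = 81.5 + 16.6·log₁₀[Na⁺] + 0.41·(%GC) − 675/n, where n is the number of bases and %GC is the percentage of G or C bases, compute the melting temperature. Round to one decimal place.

73.4°C

Length n = 39. T=10, G=12, C=6, A=11
G+C = 18, so %GC = 18/39 × 100 = 46.154%
Salt term: 16.6 × (-0.583) = -9.678
GC term: 0.41 × 46.154 = 18.923; length term: −675/39 = −17.308
Tm = 81.5 + (-9.678) + 18.923 − 17.308 = 73.437 → 73.4°C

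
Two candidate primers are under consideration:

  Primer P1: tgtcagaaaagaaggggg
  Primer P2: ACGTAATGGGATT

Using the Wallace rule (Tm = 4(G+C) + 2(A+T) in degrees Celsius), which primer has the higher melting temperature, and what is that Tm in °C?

Primer P1: A+T=9, G+C=9 → Tm = 2(9)+4(9) = 54°C
Primer P2: A+T=8, G+C=5 → Tm = 2(8)+4(5) = 36°C
54°C vs 36°C → primer P1 is higher.

Primer P1, 54°C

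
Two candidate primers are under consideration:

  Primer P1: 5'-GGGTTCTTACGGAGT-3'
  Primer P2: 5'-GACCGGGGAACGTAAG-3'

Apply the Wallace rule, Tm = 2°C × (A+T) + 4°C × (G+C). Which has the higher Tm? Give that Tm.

Primer P1: A+T=7, G+C=8 → Tm = 2(7)+4(8) = 46°C
Primer P2: A+T=6, G+C=10 → Tm = 2(6)+4(10) = 52°C
46°C vs 52°C → primer P2 is higher.

Primer P2, 52°C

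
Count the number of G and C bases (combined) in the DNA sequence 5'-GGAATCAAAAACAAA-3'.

Counting bases: T=1, C=2, G=2, A=10
Total G or C: 2 + 2 = 4

4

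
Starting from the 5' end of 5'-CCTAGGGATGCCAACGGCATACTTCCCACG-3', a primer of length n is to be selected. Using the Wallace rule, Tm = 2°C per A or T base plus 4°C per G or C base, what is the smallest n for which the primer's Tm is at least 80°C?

First 25 bases: CCTAGGGATGCCAACGGCATACTTC → Tm = 78°C (< 80°C)
First 26 bases: CCTAGGGATGCCAACGGCATACTTCC → Tm = 82°C (≥ 80°C)
Since every base adds ≥2°C, Tm only increases with n, so the threshold is first crossed at n = 26.

n = 26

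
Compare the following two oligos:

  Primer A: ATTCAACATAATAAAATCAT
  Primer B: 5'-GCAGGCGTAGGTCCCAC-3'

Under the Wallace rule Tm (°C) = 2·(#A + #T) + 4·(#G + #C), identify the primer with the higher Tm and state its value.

Primer A: A+T=17, G+C=3 → Tm = 2(17)+4(3) = 46°C
Primer B: A+T=5, G+C=12 → Tm = 2(5)+4(12) = 58°C
46°C vs 58°C → primer B is higher.

Primer B, 58°C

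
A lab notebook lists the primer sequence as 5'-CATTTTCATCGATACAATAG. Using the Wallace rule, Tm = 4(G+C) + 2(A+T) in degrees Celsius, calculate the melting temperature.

52°C

Counting bases: T=7, C=4, G=2, A=7
So N_AT = 14 and N_GC = 6.
Tm = 2×14 + 4×6 = 52°C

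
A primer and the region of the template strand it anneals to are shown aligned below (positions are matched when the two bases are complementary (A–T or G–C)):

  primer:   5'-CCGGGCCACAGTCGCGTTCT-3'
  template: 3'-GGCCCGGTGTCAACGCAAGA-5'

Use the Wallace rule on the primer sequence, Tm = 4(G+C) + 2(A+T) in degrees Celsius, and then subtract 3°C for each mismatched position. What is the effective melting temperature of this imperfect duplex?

65°C

Primer base counts: A=2, T=4, G=6, C=8 → A+T=6, G+C=14
Perfect-match Tm = 2(6) + 4(14) = 12 + 56 = 68°C
Mismatches (positions where the bases are not complementary): 1 (at position 13)
Effective Tm = 68 − 1×3 = 68 − 3 = 65°C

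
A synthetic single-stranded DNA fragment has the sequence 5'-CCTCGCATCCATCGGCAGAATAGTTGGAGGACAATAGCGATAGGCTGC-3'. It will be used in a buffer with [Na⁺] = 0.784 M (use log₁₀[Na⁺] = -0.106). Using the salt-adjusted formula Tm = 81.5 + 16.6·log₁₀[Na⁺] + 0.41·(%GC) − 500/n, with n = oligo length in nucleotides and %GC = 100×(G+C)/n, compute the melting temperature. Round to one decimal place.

91.5°C

Length n = 48. Scanning the sequence gives C=12, G=14, T=9, A=13.
G+C = 26, so %GC = 26/48 × 100 = 54.167%
Salt term: 16.6 × (-0.106) = -1.76
GC term: 0.41 × 54.167 = 22.208; length term: −500/48 = −10.417
Tm = 81.5 + (-1.76) + 22.208 − 10.417 = 91.531 → 91.5°C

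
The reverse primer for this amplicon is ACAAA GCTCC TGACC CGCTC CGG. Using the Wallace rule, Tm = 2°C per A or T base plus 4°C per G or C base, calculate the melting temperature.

Base counts: G=5, C=10, T=3, A=5
AT pairs contribute 8, GC pairs contribute 15.
Tm = 2(8) + 4(15) = 16 + 60 = 76°C

76°C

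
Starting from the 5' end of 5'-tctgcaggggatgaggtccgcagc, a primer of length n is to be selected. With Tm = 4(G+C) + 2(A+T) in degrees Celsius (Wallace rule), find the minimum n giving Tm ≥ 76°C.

n = 23

First 22 bases: TCTGCAGGGGATGAGGTCCGCA → Tm = 72°C (< 76°C)
First 23 bases: TCTGCAGGGGATGAGGTCCGCAG → Tm = 76°C (≥ 76°C)
Since every base adds ≥2°C, Tm only increases with n, so the threshold is first crossed at n = 23.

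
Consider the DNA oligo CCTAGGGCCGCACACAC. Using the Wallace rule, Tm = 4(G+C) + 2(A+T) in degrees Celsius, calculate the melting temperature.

58°C

Counting bases: T=1, C=8, A=4, G=4
So N_AT = 5 and N_GC = 12.
Tm = 2(5) + 4(12) = 10 + 48 = 58°C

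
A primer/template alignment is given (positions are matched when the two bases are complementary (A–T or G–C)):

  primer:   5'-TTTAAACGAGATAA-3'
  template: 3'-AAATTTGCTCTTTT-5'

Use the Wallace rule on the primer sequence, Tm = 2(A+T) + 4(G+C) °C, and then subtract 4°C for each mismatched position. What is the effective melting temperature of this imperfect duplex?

30°C

Primer base counts: A=7, T=4, G=2, C=1 → A+T=11, G+C=3
Perfect-match Tm = 2(11) + 4(3) = 22 + 12 = 34°C
Mismatches (positions where the bases are not complementary): 1 (at position 12)
Effective Tm = 34 − 1×4 = 34 − 4 = 30°C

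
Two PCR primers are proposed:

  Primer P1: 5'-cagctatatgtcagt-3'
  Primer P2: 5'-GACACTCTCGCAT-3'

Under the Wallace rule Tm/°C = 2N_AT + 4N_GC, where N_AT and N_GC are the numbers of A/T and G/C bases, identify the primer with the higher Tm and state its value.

Primer P1, 42°C

Primer P1: A+T=9, G+C=6 → Tm = 2(9)+4(6) = 42°C
Primer P2: A+T=6, G+C=7 → Tm = 2(6)+4(7) = 40°C
42°C vs 40°C → primer P1 is higher.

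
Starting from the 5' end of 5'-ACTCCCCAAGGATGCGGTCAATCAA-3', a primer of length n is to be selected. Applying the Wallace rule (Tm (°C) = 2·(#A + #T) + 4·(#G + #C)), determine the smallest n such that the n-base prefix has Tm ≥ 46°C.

First 14 bases: ACTCCCCAAGGATG → Tm = 44°C (< 46°C)
First 15 bases: ACTCCCCAAGGATGC → Tm = 48°C (≥ 46°C)
Since every base adds ≥2°C, Tm only increases with n, so the threshold is first crossed at n = 15.

n = 15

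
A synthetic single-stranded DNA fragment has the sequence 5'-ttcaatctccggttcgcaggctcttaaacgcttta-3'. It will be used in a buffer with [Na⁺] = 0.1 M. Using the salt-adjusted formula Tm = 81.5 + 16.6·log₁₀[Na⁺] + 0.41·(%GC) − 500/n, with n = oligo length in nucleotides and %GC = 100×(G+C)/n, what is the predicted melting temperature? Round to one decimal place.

69.4°C

Length n = 35. C=10, T=12, A=7, G=6
G+C = 16, so %GC = 16/35 × 100 = 45.714%
Salt term: 16.6 × (-1) = -16.6
GC term: 0.41 × 45.714 = 18.743; length term: −500/35 = −14.286
Tm = 81.5 + (-16.6) + 18.743 − 14.286 = 69.357 → 69.4°C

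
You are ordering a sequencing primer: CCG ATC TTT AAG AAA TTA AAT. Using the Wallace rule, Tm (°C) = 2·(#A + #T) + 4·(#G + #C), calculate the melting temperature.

52°C

Base counts: G=2, A=9, T=7, C=3
A+T = 16, G+C = 5
Tm = 2×16 + 4×5 = 52°C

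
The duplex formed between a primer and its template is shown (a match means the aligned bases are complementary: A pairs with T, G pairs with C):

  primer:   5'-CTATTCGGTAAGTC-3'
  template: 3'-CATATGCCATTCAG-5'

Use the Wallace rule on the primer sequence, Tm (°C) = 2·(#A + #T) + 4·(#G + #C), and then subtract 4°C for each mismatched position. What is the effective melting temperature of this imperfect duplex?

32°C

Primer base counts: A=3, T=5, G=3, C=3 → A+T=8, G+C=6
Perfect-match Tm = 2(8) + 4(6) = 16 + 24 = 40°C
Mismatches (positions where the bases are not complementary): 2 (at positions 1, 5)
Effective Tm = 40 − 2×4 = 40 − 8 = 32°C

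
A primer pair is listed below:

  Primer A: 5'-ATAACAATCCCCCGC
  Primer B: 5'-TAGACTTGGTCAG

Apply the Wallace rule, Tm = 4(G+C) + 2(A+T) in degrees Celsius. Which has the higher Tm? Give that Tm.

Primer A: A+T=7, G+C=8 → Tm = 2(7)+4(8) = 46°C
Primer B: A+T=7, G+C=6 → Tm = 2(7)+4(6) = 38°C
46°C vs 38°C → primer A is higher.

Primer A, 46°C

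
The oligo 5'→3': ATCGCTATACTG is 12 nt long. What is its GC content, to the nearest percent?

A=3, C=3, G=2, T=4
G+C = 2 + 3 = 5 out of 12 bases
%GC = 5/12 × 100 = 41.67% ≈ 42%

42%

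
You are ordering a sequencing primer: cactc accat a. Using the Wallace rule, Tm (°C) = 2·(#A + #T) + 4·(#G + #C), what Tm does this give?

Base counts: T=2, C=5, G=0, A=4
So N_AT = 6 and N_GC = 5.
Tm = 2×6 + 4×5 = 32°C

32°C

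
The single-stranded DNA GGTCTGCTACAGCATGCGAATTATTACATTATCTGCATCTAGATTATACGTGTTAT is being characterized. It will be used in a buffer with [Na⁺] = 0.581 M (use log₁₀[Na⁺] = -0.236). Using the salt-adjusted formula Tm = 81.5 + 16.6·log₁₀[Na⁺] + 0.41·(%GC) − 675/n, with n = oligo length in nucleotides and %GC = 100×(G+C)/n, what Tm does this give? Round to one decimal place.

Length n = 56. Base counts: C=10, A=15, G=10, T=21
G+C = 20, so %GC = 20/56 × 100 = 35.714%
Salt term: 16.6 × (-0.236) = -3.918
GC term: 0.41 × 35.714 = 14.643; length term: −675/56 = −12.054
Tm = 81.5 + (-3.918) + 14.643 − 12.054 = 80.171 → 80.2°C

80.2°C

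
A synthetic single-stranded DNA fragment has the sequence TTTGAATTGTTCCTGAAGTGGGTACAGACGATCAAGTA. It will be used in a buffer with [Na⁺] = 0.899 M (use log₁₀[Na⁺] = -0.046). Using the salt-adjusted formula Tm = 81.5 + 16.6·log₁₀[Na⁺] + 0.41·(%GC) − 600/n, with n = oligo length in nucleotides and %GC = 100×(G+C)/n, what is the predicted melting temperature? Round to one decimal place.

81.1°C

Length n = 38. Scanning the sequence gives T=12, A=11, C=5, G=10.
G+C = 15, so %GC = 15/38 × 100 = 39.474%
Salt term: 16.6 × (-0.046) = -0.764
GC term: 0.41 × 39.474 = 16.184; length term: −600/38 = −15.789
Tm = 81.5 + (-0.764) + 16.184 − 15.789 = 81.131 → 81.1°C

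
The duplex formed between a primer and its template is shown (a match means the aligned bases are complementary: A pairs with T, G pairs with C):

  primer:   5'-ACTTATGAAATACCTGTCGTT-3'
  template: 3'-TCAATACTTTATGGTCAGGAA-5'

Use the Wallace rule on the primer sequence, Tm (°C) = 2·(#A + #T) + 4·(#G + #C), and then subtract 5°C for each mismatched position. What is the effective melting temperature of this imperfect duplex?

Primer base counts: A=6, T=8, G=3, C=4 → A+T=14, G+C=7
Perfect-match Tm = 2(14) + 4(7) = 28 + 28 = 56°C
Mismatches (positions where the bases are not complementary): 3 (at positions 2, 15, 19)
Effective Tm = 56 − 3×5 = 56 − 15 = 41°C

41°C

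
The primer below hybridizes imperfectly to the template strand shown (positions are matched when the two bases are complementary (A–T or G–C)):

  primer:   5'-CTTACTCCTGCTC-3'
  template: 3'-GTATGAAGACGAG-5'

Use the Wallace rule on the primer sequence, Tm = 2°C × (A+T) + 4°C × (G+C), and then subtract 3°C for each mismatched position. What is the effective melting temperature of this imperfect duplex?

Primer base counts: A=1, T=5, G=1, C=6 → A+T=6, G+C=7
Perfect-match Tm = 2(6) + 4(7) = 12 + 28 = 40°C
Mismatches (positions where the bases are not complementary): 2 (at positions 2, 7)
Effective Tm = 40 − 2×3 = 40 − 6 = 34°C

34°C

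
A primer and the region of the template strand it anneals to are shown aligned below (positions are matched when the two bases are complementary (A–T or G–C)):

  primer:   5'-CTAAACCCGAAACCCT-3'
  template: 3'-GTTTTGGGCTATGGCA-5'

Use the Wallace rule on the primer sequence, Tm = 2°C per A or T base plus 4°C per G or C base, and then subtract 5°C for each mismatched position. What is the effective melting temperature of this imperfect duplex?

33°C

Primer base counts: A=6, T=2, G=1, C=7 → A+T=8, G+C=8
Perfect-match Tm = 2(8) + 4(8) = 16 + 32 = 48°C
Mismatches (positions where the bases are not complementary): 3 (at positions 2, 11, 15)
Effective Tm = 48 − 3×5 = 48 − 15 = 33°C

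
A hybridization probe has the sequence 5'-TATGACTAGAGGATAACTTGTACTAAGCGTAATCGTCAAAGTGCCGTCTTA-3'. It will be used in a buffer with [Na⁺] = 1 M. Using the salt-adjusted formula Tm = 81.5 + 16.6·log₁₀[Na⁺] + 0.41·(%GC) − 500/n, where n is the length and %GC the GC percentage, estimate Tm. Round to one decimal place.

Length n = 51. Base counts: A=16, C=9, T=15, G=11
G+C = 20, so %GC = 20/51 × 100 = 39.216%
Salt term: 16.6 × (0) = 0
GC term: 0.41 × 39.216 = 16.079; length term: −500/51 = −9.804
Tm = 81.5 + (0) + 16.079 − 9.804 = 87.775 → 87.8°C

87.8°C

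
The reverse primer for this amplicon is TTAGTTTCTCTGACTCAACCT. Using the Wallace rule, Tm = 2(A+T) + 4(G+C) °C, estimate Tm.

58°C

Base counts: G=2, A=4, T=9, C=6
AT pairs contribute 13, GC pairs contribute 8.
Tm = 2×13 + 4×8 = 58°C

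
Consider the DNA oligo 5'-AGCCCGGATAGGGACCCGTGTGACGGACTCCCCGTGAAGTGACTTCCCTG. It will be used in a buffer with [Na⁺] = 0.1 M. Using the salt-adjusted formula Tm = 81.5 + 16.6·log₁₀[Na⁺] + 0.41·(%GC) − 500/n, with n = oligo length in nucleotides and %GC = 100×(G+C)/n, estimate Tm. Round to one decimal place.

Length n = 50. Scanning the sequence gives A=9, C=16, T=9, G=16.
G+C = 32, so %GC = 32/50 × 100 = 64%
Salt term: 16.6 × (-1) = -16.6
GC term: 0.41 × 64 = 26.24; length term: −500/50 = −10
Tm = 81.5 + (-16.6) + 26.24 − 10 = 81.14 → 81.1°C

81.1°C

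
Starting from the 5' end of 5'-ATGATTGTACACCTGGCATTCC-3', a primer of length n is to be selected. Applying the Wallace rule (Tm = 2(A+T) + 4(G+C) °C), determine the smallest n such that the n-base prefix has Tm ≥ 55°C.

First 19 bases: ATGATTGTACACCTGGCAT → Tm = 54°C (< 55°C)
First 20 bases: ATGATTGTACACCTGGCATT → Tm = 56°C (≥ 55°C)
Since every base adds ≥2°C, Tm only increases with n, so the threshold is first crossed at n = 20.

n = 20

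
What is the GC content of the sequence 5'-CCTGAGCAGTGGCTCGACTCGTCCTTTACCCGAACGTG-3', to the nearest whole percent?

Counting bases: G=10, A=6, C=13, T=9
G+C = 10 + 13 = 23 out of 38 bases
%GC = 23/38 × 100 = 60.53% ≈ 61%

61%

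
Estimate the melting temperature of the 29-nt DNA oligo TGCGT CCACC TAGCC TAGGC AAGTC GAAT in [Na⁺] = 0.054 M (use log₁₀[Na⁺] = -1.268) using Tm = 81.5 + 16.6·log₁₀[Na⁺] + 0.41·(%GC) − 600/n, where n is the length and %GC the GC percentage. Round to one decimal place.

62.4°C

Length n = 29. Base counts: T=6, G=7, A=7, C=9
G+C = 16, so %GC = 16/29 × 100 = 55.172%
Salt term: 16.6 × (-1.268) = -21.049
GC term: 0.41 × 55.172 = 22.621; length term: −600/29 = −20.69
Tm = 81.5 + (-21.049) + 22.621 − 20.69 = 62.382 → 62.4°C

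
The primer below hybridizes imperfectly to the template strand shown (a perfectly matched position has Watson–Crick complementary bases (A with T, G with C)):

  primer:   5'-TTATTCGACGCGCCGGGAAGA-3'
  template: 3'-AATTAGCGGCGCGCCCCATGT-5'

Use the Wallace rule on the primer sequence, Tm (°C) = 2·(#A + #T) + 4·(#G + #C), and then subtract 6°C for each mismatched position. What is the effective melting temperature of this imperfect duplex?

Primer base counts: A=5, T=4, G=7, C=5 → A+T=9, G+C=12
Perfect-match Tm = 2(9) + 4(12) = 18 + 48 = 66°C
Mismatches (positions where the bases are not complementary): 5 (at positions 4, 8, 14, 18, 20)
Effective Tm = 66 − 5×6 = 66 − 30 = 36°C

36°C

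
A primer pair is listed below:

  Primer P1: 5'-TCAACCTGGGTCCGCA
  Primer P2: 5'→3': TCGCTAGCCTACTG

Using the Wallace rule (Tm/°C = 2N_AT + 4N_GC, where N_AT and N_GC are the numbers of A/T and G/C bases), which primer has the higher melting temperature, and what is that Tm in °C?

Primer P1: A+T=6, G+C=10 → Tm = 2(6)+4(10) = 52°C
Primer P2: A+T=6, G+C=8 → Tm = 2(6)+4(8) = 44°C
52°C vs 44°C → primer P1 is higher.

Primer P1, 52°C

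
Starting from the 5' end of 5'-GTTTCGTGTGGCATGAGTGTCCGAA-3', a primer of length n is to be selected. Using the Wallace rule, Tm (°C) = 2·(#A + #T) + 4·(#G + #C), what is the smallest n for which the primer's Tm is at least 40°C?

n = 13

First 12 bases: GTTTCGTGTGGC → Tm = 38°C (< 40°C)
First 13 bases: GTTTCGTGTGGCA → Tm = 40°C (≥ 40°C)
Since every base adds ≥2°C, Tm only increases with n, so the threshold is first crossed at n = 13.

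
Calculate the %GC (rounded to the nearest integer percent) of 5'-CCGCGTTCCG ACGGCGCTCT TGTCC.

C=11, T=6, A=1, G=7
G+C = 7 + 11 = 18 out of 25 bases
%GC = 18/25 × 100 = 72% ≈ 72%

72%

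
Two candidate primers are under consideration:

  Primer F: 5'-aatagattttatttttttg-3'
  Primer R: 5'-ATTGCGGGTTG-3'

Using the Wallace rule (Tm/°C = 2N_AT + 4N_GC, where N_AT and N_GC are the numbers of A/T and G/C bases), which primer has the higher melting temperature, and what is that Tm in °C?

Primer F: A+T=17, G+C=2 → Tm = 2(17)+4(2) = 42°C
Primer R: A+T=5, G+C=6 → Tm = 2(5)+4(6) = 34°C
42°C vs 34°C → primer F is higher.

Primer F, 42°C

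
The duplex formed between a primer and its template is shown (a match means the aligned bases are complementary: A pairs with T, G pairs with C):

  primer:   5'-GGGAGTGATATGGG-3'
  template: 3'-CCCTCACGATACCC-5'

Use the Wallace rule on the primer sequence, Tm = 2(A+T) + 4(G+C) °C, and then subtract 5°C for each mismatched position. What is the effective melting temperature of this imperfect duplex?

Primer base counts: A=3, T=3, G=8, C=0 → A+T=6, G+C=8
Perfect-match Tm = 2(6) + 4(8) = 12 + 32 = 44°C
Mismatches (positions where the bases are not complementary): 1 (at position 8)
Effective Tm = 44 − 1×5 = 44 − 5 = 39°C

39°C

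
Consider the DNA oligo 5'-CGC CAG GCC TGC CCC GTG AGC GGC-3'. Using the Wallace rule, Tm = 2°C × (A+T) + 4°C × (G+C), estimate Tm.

Counting bases: A=2, T=2, G=9, C=11
A+T = 4, G+C = 20
Tm = 2(4) + 4(20) = 8 + 80 = 88°C

88°C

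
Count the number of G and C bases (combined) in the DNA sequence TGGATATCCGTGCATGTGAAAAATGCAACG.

13

G=8, T=7, C=5, A=10
Total G or C: 8 + 5 = 13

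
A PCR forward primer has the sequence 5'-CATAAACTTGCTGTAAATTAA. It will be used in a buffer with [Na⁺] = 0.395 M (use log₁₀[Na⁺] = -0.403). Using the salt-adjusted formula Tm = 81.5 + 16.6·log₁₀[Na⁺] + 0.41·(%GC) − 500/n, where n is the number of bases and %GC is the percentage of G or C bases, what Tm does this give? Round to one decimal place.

Length n = 21. Counting bases: A=9, T=7, G=2, C=3
G+C = 5, so %GC = 5/21 × 100 = 23.81%
Salt term: 16.6 × (-0.403) = -6.69
GC term: 0.41 × 23.81 = 9.762; length term: −500/21 = −23.81
Tm = 81.5 + (-6.69) + 9.762 − 23.81 = 60.762 → 60.8°C

60.8°C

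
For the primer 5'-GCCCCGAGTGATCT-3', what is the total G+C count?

Base counts: C=5, G=4, T=3, A=2
G+C = 4 + 5 = 9

9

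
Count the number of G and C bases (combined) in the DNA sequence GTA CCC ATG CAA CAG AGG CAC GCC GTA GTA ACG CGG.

Base counts: T=4, C=11, G=11, A=10
G+C = 11 + 11 = 22

22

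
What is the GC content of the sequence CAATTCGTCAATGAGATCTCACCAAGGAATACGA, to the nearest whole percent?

41%

Counting bases: G=6, T=7, A=13, C=8
G+C = 6 + 8 = 14 out of 34 bases
%GC = 14/34 × 100 = 41.18% ≈ 41%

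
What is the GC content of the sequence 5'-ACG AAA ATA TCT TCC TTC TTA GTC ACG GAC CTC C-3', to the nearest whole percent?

44%

Scanning the sequence gives A=9, G=4, T=10, C=11.
G+C = 4 + 11 = 15 out of 34 bases
%GC = 15/34 × 100 = 44.12% ≈ 44%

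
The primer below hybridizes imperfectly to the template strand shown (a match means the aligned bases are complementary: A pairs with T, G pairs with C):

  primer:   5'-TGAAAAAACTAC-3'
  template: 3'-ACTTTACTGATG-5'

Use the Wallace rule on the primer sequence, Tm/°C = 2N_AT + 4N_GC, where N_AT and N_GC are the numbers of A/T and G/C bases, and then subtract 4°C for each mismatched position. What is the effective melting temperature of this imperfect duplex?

22°C

Primer base counts: A=7, T=2, G=1, C=2 → A+T=9, G+C=3
Perfect-match Tm = 2(9) + 4(3) = 18 + 12 = 30°C
Mismatches (positions where the bases are not complementary): 2 (at positions 6, 7)
Effective Tm = 30 − 2×4 = 30 − 8 = 22°C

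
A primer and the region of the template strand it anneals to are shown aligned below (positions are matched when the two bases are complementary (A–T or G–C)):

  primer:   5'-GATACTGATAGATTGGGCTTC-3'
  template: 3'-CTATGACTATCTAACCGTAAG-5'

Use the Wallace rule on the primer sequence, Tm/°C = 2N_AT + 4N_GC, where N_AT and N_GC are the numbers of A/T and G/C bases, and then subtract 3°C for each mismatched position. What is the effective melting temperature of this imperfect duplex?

Primer base counts: A=5, T=7, G=6, C=3 → A+T=12, G+C=9
Perfect-match Tm = 2(12) + 4(9) = 24 + 36 = 60°C
Mismatches (positions where the bases are not complementary): 2 (at positions 17, 18)
Effective Tm = 60 − 2×3 = 60 − 6 = 54°C

54°C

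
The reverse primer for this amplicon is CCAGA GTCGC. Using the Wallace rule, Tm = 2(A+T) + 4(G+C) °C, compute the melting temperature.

Base counts: T=1, G=3, A=2, C=4
AT pairs contribute 3, GC pairs contribute 7.
Tm = 2(3) + 4(7) = 6 + 28 = 34°C

34°C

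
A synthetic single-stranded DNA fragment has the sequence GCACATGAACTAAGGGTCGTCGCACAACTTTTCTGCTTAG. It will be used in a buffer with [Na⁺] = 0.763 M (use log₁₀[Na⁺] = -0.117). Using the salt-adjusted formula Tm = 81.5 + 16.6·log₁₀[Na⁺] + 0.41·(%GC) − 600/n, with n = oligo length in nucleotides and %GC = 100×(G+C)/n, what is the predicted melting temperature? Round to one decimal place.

84.0°C

Length n = 40. Base counts: T=11, C=10, A=10, G=9
G+C = 19, so %GC = 19/40 × 100 = 47.5%
Salt term: 16.6 × (-0.117) = -1.942
GC term: 0.41 × 47.5 = 19.475; length term: −600/40 = −15
Tm = 81.5 + (-1.942) + 19.475 − 15 = 84.033 → 84.0°C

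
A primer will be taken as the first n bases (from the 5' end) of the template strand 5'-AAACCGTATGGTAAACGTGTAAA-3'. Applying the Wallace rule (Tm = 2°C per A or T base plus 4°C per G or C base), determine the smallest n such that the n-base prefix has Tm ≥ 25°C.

First 9 bases: AAACCGTAT → Tm = 24°C (< 25°C)
First 10 bases: AAACCGTATG → Tm = 28°C (≥ 25°C)
Each additional base adds 2°C (A/T) or 4°C (G/C), so Tm is non-decreasing in n; n = 10 is the first length to reach 25°C.

n = 10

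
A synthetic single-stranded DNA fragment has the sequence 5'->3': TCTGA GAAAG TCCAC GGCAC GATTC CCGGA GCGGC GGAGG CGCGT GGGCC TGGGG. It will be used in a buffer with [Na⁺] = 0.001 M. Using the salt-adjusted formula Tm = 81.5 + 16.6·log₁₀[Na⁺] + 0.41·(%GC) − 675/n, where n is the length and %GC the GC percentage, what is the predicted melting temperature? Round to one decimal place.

48.5°C

Length n = 55. Counting bases: C=15, T=7, G=24, A=9
G+C = 39, so %GC = 39/55 × 100 = 70.909%
Salt term: 16.6 × (-3) = -49.8
GC term: 0.41 × 70.909 = 29.073; length term: −675/55 = −12.273
Tm = 81.5 + (-49.8) + 29.073 − 12.273 = 48.5 → 48.5°C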